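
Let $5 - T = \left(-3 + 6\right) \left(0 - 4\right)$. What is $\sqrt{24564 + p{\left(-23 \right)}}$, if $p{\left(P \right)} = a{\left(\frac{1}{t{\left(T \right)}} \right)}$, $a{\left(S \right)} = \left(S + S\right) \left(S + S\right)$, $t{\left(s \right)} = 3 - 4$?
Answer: $2 \sqrt{6142} \approx 156.74$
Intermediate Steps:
$T = 17$ ($T = 5 - \left(-3 + 6\right) \left(0 - 4\right) = 5 - 3 \left(-4\right) = 5 - -12 = 5 + 12 = 17$)
$t{\left(s \right)} = -1$ ($t{\left(s \right)} = 3 - 4 = -1$)
$a{\left(S \right)} = 4 S^{2}$ ($a{\left(S \right)} = 2 S 2 S = 4 S^{2}$)
$p{\left(P \right)} = 4$ ($p{\left(P \right)} = 4 \left(\frac{1}{-1}\right)^{2} = 4 \left(-1\right)^{2} = 4 \cdot 1 = 4$)
$\sqrt{24564 + p{\left(-23 \right)}} = \sqrt{24564 + 4} = \sqrt{24568} = 2 \sqrt{6142}$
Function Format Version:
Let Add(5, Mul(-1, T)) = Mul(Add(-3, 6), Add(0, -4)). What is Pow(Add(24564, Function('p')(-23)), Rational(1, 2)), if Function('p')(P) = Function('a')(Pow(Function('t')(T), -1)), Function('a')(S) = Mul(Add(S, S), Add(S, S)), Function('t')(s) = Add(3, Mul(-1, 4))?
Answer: Mul(2, Pow(6142, Rational(1, 2))) ≈ 156.74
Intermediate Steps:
T = 17 (T = Add(5, Mul(-1, Mul(Add(-3, 6), Add(0, -4)))) = Add(5, Mul(-1, Mul(3, -4))) = Add(5, Mul(-1, -12)) = Add(5, 12) = 17)
Function('t')(s) = -1 (Function('t')(s) = Add(3, -4) = -1)
Function('a')(S) = Mul(4, Pow(S, 2)) (Function('a')(S) = Mul(Mul(2, S), Mul(2, S)) = Mul(4, Pow(S, 2)))
Function('p')(P) = 4 (Function('p')(P) = Mul(4, Pow(Pow(-1, -1), 2)) = Mul(4, Pow(-1, 2)) = Mul(4, 1) = 4)
Pow(Add(24564, Function('p')(-23)), Rational(1, 2)) = Pow(Add(24564, 4), Rational(1, 2)) = Pow(24568, Rational(1, 2)) = Mul(2, Pow(6142, Rational(1, 2)))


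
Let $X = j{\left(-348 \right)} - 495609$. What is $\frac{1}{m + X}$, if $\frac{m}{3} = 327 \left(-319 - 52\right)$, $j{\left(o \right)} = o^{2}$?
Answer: $- \frac{1}{738456} \approx -1.3542 \cdot 10^{-6}$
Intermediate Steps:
$X = -374505$ ($X = \left(-348\right)^{2} - 495609 = 121104 - 495609 = -374505$)
$m = -363951$ ($m = 3 \cdot 327 \left(-319 - 52\right) = 3 \cdot 327 \left(-371\right) = 3 \left(-121317\right) = -363951$)
$\frac{1}{m + X} = \frac{1}{-363951 - 374505} = \frac{1}{-738456} = - \frac{1}{738456}$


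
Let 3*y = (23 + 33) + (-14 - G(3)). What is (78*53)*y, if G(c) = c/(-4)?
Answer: 117819/2 ≈ 58910.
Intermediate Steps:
G(c) = -c/4 (G(c) = c*(-¼) = -c/4)
y = 57/4 (y = ((23 + 33) + (-14 - (-1)*3/4))/3 = (56 + (-14 - 1*(-¾)))/3 = (56 + (-14 + ¾))/3 = (56 - 53/4)/3 = (⅓)*(171/4) = 57/4 ≈ 14.250)
(78*53)*y = (78*53)*(57/4) = 4134*(57/4) = 117819/2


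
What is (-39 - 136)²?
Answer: 30625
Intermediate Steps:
(-39 - 136)² = (-175)² = 30625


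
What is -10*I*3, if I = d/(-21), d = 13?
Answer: 130/7 ≈ 18.571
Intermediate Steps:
I = -13/21 (I = 13/(-21) = 13*(-1/21) = -13/21 ≈ -0.61905)
-10*I*3 = -10*(-13/21)*3 = (130/21)*3 = 130/7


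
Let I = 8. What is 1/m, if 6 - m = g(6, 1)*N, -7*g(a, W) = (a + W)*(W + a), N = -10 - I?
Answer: -1/120 ≈ -0.0083333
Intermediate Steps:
N = -18 (N = -10 - 1*8 = -10 - 8 = -18)
g(a, W) = -(W + a)²/7 (g(a, W) = -(a + W)*(W + a)/7 = -(W + a)*(W + a)/7 = -(W + a)²/7)
m = -120 (m = 6 - (-(1 + 6)²/7)*(-18) = 6 - (-⅐*7²)*(-18) = 6 - (-⅐*49)*(-18) = 6 - (-7)*(-18) = 6 - 1*126 = 6 - 126 = -120)
1/m = 1/(-120) = -1/120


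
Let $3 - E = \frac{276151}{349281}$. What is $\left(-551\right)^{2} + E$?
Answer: $\frac{106042832573}{349281} \approx 3.036 \cdot 10^{5}$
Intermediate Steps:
$E = \frac{771692}{349281}$ ($E = 3 - \frac{276151}{349281} = \frac{771692}{349281} \approx 2.2094$)
$\left(-551\right)^{2} + E = \left(-551\right)^{2} + \frac{771692}{349281} = 303601 + \frac{771692}{349281} = \frac{106042832573}{349281}$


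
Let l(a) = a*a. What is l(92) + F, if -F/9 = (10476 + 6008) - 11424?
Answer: -37076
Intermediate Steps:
l(a) = a²
F = -45540 (F = -9*((10476 + 6008) - 11424) = -9*(16484 - 11424) = -9*5060 = -45540)
l(92) + F = 92² - 45540 = 8464 - 45540 = -37076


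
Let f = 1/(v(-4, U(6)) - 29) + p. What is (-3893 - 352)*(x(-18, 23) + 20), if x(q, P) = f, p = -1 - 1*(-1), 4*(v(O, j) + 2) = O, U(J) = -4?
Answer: -2712555/32 ≈ -84767.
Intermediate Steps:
v(O, j) = -2 + O/4
p = 0 (p = -1 + 1 = 0)
f = -1/32 (f = 1/((-2 + (¼)*(-4)) - 29) + 0 = 1/((-2 - 1) - 29) + 0 = 1/(-3 - 29) + 0 = 1/(-32) + 0 = -1/32 + 0 = -1/32 ≈ -0.031250)
x(q, P) = -1/32
(-3893 - 352)*(x(-18, 23) + 20) = (-3893 - 352)*(-1/32 + 20) = -4245*639/32 = -2712555/32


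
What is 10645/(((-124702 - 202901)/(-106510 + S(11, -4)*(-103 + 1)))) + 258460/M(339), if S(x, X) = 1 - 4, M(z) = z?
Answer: 51991763000/12339713 ≈ 4213.4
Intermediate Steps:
S(x, X) = -3
10645/(((-124702 - 202901)/(-106510 + S(11, -4)*(-103 + 1)))) + 258460/M(339) = 10645/(((-124702 - 202901)/(-106510 - 3*(-103 + 1)))) + 258460/339 = 10645/((-327603/(-106510 - 3*(-102)))) + 258460*(1/339) = 10645/((-327603/(-106510 + 306))) + 258460/339 = 10645/((-327603/(-106204))) + 258460/339 = 10645/((-327603*(-1/106204))) + 258460/339 = 10645/(327603/106204) + 258460/339 = 10645*(106204/327603) + 258460/339 = 1130541580/327603 + 258460/339 = 51991763000/12339713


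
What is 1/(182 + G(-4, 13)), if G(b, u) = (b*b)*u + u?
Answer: 1/403 ≈ 0.0024814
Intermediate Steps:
G(b, u) = u + u*b² (G(b, u) = b²*u + u = u*b² + u = u + u*b²)
1/(182 + G(-4, 13)) = 1/(182 + 13*(1 + (-4)²)) = 1/(182 + 13*(1 + 16)) = 1/(182 + 13*17) = 1/(182 + 221) = 1/403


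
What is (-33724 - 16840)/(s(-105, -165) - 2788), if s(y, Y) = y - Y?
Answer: 12641/682 ≈ 18.535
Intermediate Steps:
(-33724 - 16840)/(s(-105, -165) - 2788) = (-33724 - 16840)/((-105 - 1*(-165)) - 2788) = -50564/((-105 + 165) - 2788) = -50564/(60 - 2788) = -50564/(-2728) = -50564*(-1/2728) = 12641/682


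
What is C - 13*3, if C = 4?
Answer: -35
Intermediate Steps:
C - 13*3 = 4 - 13*3 = 4 - 39 = -35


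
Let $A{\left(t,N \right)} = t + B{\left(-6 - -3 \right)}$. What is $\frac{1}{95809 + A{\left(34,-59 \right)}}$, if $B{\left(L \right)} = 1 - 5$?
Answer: $\frac{1}{95839} \approx 1.0434 \cdot 10^{-5}$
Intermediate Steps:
$B{\left(L \right)} = -4$
$A{\left(t,N \right)} = -4 + t$ ($A{\left(t,N \right)} = t - 4 = -4 + t$)
$\frac{1}{95809 + A{\left(34,-59 \right)}} = \frac{1}{95809 + \left(-4 + 34\right)} = \frac{1}{95809 + 30} = \frac{1}{95839}$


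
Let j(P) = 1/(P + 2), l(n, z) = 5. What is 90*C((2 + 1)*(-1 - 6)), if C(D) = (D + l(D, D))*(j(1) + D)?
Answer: 29760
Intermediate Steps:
j(P) = 1/(2 + P)
C(D) = (5 + D)*(1/3 + D) (C(D) = (D + 5)*(1/(2 + 1) + D) = (5 + D)*(1/3 + D))
90*C((2 + 1)*(-1 - 6)) = 90*(5/3 + ((2 + 1)*(-1 - 6))**2 + 16*((2 + 1)*(-1 - 6))/3) = 90*(5/3 + (3*(-7))**2 + 16*(3*(-7))/3) = 90*(5/3 + (-21)**2 + (16/3)*(-21)) = 90*(5/3 + 441 - 112) = 90*(992/3) = 29760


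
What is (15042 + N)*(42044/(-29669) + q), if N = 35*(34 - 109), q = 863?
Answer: 317407116351/29669 ≈ 1.0698e+7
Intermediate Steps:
N = -2625 (N = 35*(-75) = -2625)
(15042 + N)*(42044/(-29669) + q) = (15042 - 2625)*(42044/(-29669) + 863) = 12417*(42044*(-1/29669) + 863) = 12417*(-42044/29669 + 863) = 12417*(25562303/29669) = 317407116351/29669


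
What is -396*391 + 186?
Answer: -154650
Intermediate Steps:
-396*391 + 186 = -154836 + 186 = -154650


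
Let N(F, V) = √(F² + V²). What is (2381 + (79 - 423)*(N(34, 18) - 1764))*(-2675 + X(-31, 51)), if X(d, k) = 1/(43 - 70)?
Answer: -43999862522/27 + 49691488*√370/27 ≈ -1.5942e+9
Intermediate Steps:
X(d, k) = -1/27 (X(d, k) = 1/(-27) = -1/27)
(2381 + (79 - 423)*(N(34, 18) - 1764))*(-2675 + X(-31, 51)) = (2381 + (79 - 423)*(√(34² + 18²) - 1764))*(-2675 - 1/27) = (2381 - 344*(√(1156 + 324) - 1764))*(-72226/27) = (2381 - 344*(√1480 - 1764))*(-72226/27) = (2381 - 344*(2*√370 - 1764))*(-72226/27) = (2381 - 344*(-1764 + 2*√370))*(-72226/27) = (2381 + (606816 - 688*√370))*(-72226/27) = (609197 - 688*√370)*(-72226/27) = -43999862522/27 + 49691488*√370/27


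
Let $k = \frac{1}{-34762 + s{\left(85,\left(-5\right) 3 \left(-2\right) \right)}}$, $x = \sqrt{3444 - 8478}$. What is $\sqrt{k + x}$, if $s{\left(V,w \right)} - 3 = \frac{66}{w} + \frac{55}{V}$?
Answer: $\frac{\sqrt{-251113205 + 8727728958529 i \sqrt{5034}}}{2954273} \approx 5.9561 + 5.9561 i$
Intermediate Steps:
$x = i \sqrt{5034}$ ($x = \sqrt{-5034} = i \sqrt{5034} \approx 70.951 i$)
$s{\left(V,w \right)} = 3 + \frac{55}{V} + \frac{66}{w}$ ($s{\left(V,w \right)} = 3 + \left(\frac{66}{w} + \frac{55}{V}\right) = 3 + \left(\frac{55}{V} + \frac{66}{w}\right) = 3 + \frac{55}{V} + \frac{66}{w}$)
$k = - \frac{85}{2954273}$ ($k = \frac{1}{-34762 + \left(3 + \frac{55}{85} + \frac{66}{\left(-5\right) 3 \left(-2\right)}\right)} = \frac{1}{-34762 + \left(3 + 55 \cdot \frac{1}{85} + \frac{66}{\left(-15\right) \left(-2\right)}\right)} = \frac{1}{-34762 + \left(3 + \frac{11}{17} + \frac{66}{30}\right)} = \frac{1}{-34762 + \left(3 + \frac{11}{17} + 66 \cdot \frac{1}{30}\right)} = \frac{1}{-34762 + \left(3 + \frac{11}{17} + \frac{11}{5}\right)} = \frac{1}{-34762 + \frac{497}{85}} = \frac{1}{- \frac{2954273}{85}} = - \frac{85}{2954273} \approx -2.8772 \cdot 10^{-5}$)
$\sqrt{k + x} = \sqrt{- \frac{85}{2954273} + i \sqrt{5034}}$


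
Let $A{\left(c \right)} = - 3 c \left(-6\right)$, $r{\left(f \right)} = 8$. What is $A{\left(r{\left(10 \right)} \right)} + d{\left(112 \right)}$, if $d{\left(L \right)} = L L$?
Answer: $12688$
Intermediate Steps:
$A{\left(c \right)} = 18 c$
$d{\left(L \right)} = L^{2}$
$A{\left(r{\left(10 \right)} \right)} + d{\left(112 \right)} = 18 \cdot 8 + 112^{2} = 144 + 12544 = 12688$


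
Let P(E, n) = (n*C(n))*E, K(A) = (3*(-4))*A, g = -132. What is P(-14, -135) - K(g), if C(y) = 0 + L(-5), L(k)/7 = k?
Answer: -67734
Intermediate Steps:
L(k) = 7*k
C(y) = -35 (C(y) = 0 + 7*(-5) = 0 - 35 = -35)
K(A) = -12*A
P(E, n) = -35*E*n (P(E, n) = (n*(-35))*E = (-35*n)*E = -35*E*n)
P(-14, -135) - K(g) = -35*(-14)*(-135) - (-12)*(-132) = -66150 - 1*1584 = -66150 - 1584 = -67734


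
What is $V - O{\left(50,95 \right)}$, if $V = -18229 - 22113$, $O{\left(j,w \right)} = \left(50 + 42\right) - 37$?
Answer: $-40397$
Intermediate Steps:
$O{\left(j,w \right)} = 55$ ($O{\left(j,w \right)} = 92 - 37 = 55$)
$V = -40342$
$V - O{\left(50,95 \right)} = -40342 - 55 = -40397$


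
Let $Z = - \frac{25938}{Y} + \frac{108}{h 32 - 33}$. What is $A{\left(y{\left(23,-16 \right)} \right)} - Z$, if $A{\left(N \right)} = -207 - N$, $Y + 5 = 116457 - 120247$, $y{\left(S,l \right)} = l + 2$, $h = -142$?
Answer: $- \frac{4572679}{22885} \approx -199.81$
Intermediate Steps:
$y{\left(S,l \right)} = 2 + l$
$Y = -3795$ ($Y = -5 + \left(116457 - 120247\right) = -5 - 3790 = -3795$)
$Z = \frac{155874}{22885}$ ($Z = - \frac{25938}{-3795} + \frac{108}{\left(-142\right) 32 - 33} = \left(-25938\right) \left(- \frac{1}{3795}\right) + \frac{108}{-4544 - 33} = \frac{786}{115} + \frac{108}{-4577} = \frac{786}{115} + 108 \left(- \frac{1}{4577}\right) = \frac{786}{115} - \frac{108}{4577} = \frac{155874}{22885} \approx 6.8112$)
$A{\left(y{\left(23,-16 \right)} \right)} - Z = \left(-207 - \left(2 - 16\right)\right) - \frac{155874}{22885} = \left(-207 - -14\right) - \frac{155874}{22885} = \left(-207 + 14\right) - \frac{155874}{22885} = -193 - \frac{155874}{22885} = - \frac{4572679}{22885}$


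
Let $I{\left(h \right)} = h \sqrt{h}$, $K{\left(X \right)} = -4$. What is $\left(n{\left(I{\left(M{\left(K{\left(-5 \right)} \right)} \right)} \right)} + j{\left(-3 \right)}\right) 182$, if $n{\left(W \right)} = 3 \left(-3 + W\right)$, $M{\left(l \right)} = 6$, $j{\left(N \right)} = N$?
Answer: $-2184 + 3276 \sqrt{6} \approx 5840.5$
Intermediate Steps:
$I{\left(h \right)} = h^{\frac{3}{2}}$
$n{\left(W \right)} = -9 + 3 W$
$\left(n{\left(I{\left(M{\left(K{\left(-5 \right)} \right)} \right)} \right)} + j{\left(-3 \right)}\right) 182 = \left(\left(-9 + 3 \cdot 6^{\frac{3}{2}}\right) - 3\right) 182 = \left(\left(-9 + 3 \cdot 6 \sqrt{6}\right) - 3\right) 182 = \left(\left(-9 + 18 \sqrt{6}\right) - 3\right) 182 = \left(-12 + 18 \sqrt{6}\right) 182 = -2184 + 3276 \sqrt{6}$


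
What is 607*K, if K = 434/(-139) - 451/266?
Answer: -108126731/36974 ≈ -2924.4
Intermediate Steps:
K = -178133/36974 (K = 434*(-1/139) - 451*1/266 = -434/139 - 451/266 = -178133/36974 ≈ -4.8178)
607*K = 607*(-178133/36974) = -108126731/36974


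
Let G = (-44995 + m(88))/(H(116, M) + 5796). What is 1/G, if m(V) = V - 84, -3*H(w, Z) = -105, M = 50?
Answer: -5831/44991 ≈ -0.12960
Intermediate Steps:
H(w, Z) = 35 (H(w, Z) = -⅓*(-105) = 35)
m(V) = -84 + V
G = -44991/5831 (G = (-44995 + (-84 + 88))/(35 + 5796) = (-44995 + 4)/5831 = -44991*1/5831 = -44991/5831 ≈ -7.7158)
1/G = 1/(-44991/5831) = -5831/44991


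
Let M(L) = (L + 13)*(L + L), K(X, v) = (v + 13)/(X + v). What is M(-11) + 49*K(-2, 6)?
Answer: 755/4 ≈ 188.75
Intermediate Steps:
K(X, v) = (13 + v)/(X + v)
M(L) = 2*L*(13 + L) (M(L) = (13 + L)*(2*L) = 2*L*(13 + L))
M(-11) + 49*K(-2, 6) = 2*(-11)*(13 - 11) + 49*((13 + 6)/(-2 + 6)) = 2*(-11)*2 + 49*(19/4) = -44 + 49*((¼)*19) = -44 + 49*(19/4) = -44 + 931/4 = 755/4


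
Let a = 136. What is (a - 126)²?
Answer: 100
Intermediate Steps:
(a - 126)² = (136 - 126)² = 10² = 100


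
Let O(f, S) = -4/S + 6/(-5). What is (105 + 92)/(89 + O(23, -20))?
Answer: 197/88 ≈ 2.2386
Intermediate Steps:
O(f, S) = -6/5 - 4/S (O(f, S) = -4/S + 6*(-1/5) = -4/S - 6/5 = -6/5 - 4/S)
(105 + 92)/(89 + O(23, -20)) = (105 + 92)/(89 + (-6/5 - 4/(-20))) = 197/(89 + (-6/5 - 4*(-1/20))) = 197/(89 + (-6/5 + 1/5)) = 197/(89 - 1) = 197/88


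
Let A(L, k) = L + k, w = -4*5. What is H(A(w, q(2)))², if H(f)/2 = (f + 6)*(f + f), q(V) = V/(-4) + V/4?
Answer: 1254400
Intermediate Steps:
q(V) = 0 (q(V) = V*(-¼) + V*(¼) = -V/4 + V/4 = 0)
w = -20
H(f) = 4*f*(6 + f) (H(f) = 2*((f + 6)*(f + f)) = 2*((6 + f)*(2*f)) = 2*(2*f*(6 + f)) = 4*f*(6 + f))
H(A(w, q(2)))² = (4*(-20 + 0)*(6 + (-20 + 0)))² = (4*(-20)*(6 - 20))² = (4*(-20)*(-14))² = 1120² = 1254400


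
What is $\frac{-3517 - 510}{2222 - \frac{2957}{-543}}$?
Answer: $- \frac{2186661}{1209503} \approx -1.8079$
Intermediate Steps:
$\frac{-3517 - 510}{2222 - \frac{2957}{-543}} = \frac{-3517 - 510}{2222 - - \frac{2957}{543}} = - \frac{4027}{2222 + \frac{2957}{543}} = - \frac{4027}{\frac{1209503}{543}} = \left(-4027\right) \frac{543}{1209503} = - \frac{2186661}{1209503}$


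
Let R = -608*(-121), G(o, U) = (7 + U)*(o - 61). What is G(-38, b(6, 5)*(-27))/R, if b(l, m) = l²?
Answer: 8685/6688 ≈ 1.2986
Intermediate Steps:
G(o, U) = (-61 + o)*(7 + U) (G(o, U) = (7 + U)*(-61 + o) = (-61 + o)*(7 + U))
R = 73568
G(-38, b(6, 5)*(-27))/R = (-427 - 61*6²*(-27) + 7*(-38) + (6²*(-27))*(-38))/73568 = (-427 - 2196*(-27) - 266 + (36*(-27))*(-38))*(1/73568) = (-427 - 61*(-972) - 266 - 972*(-38))*(1/73568) = (-427 + 59292 - 266 + 36936)*(1/73568) = 95535*(1/73568) = 8685/6688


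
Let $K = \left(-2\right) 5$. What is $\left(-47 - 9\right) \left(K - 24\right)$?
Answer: $1904$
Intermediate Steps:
$K = -10$
$\left(-47 - 9\right) \left(K - 24\right) = \left(-47 - 9\right) \left(-10 - 24\right) = - 56 \left(-10 - 24\right) = \left(-56\right) \left(-34\right) = 1904$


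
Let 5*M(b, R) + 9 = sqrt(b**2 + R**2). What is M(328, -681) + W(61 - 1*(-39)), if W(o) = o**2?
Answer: 49991/5 + sqrt(571345)/5 ≈ 10149.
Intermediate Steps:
M(b, R) = -9/5 + sqrt(R**2 + b**2)/5 (M(b, R) = -9/5 + sqrt(b**2 + R**2)/5 = -9/5 + sqrt(R**2 + b**2)/5)
M(328, -681) + W(61 - 1*(-39)) = (-9/5 + sqrt((-681)**2 + 328**2)/5) + (61 - 1*(-39))**2 = (-9/5 + sqrt(463761 + 107584)/5) + (61 + 39)**2 = (-9/5 + sqrt(571345)/5) + 100**2 = (-9/5 + sqrt(571345)/5) + 10000 = 49991/5 + sqrt(571345)/5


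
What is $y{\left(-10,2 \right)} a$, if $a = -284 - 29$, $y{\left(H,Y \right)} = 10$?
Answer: $-3130$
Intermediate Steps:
$a = -313$ ($a = -284 - 29 = -313$)
$y{\left(-10,2 \right)} a = 10 \left(-313\right) = -3130$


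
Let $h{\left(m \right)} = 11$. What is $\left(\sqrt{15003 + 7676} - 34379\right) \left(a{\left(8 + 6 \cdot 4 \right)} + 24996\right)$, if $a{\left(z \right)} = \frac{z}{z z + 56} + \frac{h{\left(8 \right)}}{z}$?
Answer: $- \frac{3712393384207}{4320} + \frac{107984333 \sqrt{22679}}{4320} \approx -8.5559 \cdot 10^{8}$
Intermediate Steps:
$a{\left(z \right)} = \frac{11}{z} + \frac{z}{56 + z^{2}}$ ($a{\left(z \right)} = \frac{z}{z z + 56} + \frac{11}{z} = \frac{z}{z^{2} + 56} + \frac{11}{z} = \frac{z}{56 + z^{2}} + \frac{11}{z} = \frac{11}{z} + \frac{z}{56 + z^{2}}$)
$\left(\sqrt{15003 + 7676} - 34379\right) \left(a{\left(8 + 6 \cdot 4 \right)} + 24996\right) = \left(\sqrt{15003 + 7676} - 34379\right) \left(\frac{4 \left(154 + 3 \left(8 + 6 \cdot 4\right)^{2}\right)}{\left(8 + 6 \cdot 4\right) \left(56 + \left(8 + 6 \cdot 4\right)^{2}\right)} + 24996\right) = \left(\sqrt{22679} - 34379\right) \left(\frac{4 \left(154 + 3 \left(8 + 24\right)^{2}\right)}{\left(8 + 24\right) \left(56 + \left(8 + 24\right)^{2}\right)} + 24996\right) = \left(-34379 + \sqrt{22679}\right) \left(\frac{4 \left(154 + 3 \cdot 32^{2}\right)}{32 \left(56 + 32^{2}\right)} + 24996\right) = \left(-34379 + \sqrt{22679}\right) \left(4 \cdot \frac{1}{32} \frac{1}{56 + 1024} \left(154 + 3 \cdot 1024\right) + 24996\right) = \left(-34379 + \sqrt{22679}\right) \left(4 \cdot \frac{1}{32} \cdot \frac{1}{1080} \left(154 + 3072\right) + 24996\right) = \left(-34379 + \sqrt{22679}\right) \left(4 \cdot \frac{1}{32} \cdot \frac{1}{1080} \cdot 3226 + 24996\right) = \left(-34379 + \sqrt{22679}\right) \left(\frac{1613}{4320} + 24996\right) = \left(-34379 + \sqrt{22679}\right) \frac{107984333}{4320} = - \frac{3712393384207}{4320} + \frac{107984333 \sqrt{22679}}{4320}$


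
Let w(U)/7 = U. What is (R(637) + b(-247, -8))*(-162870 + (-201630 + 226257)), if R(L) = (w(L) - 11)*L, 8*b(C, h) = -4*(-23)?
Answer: -783391976325/2 ≈ -3.9170e+11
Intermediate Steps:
w(U) = 7*U
b(C, h) = 23/2 (b(C, h) = (-4*(-23))/8 = (⅛)*92 = 23/2)
R(L) = L*(-11 + 7*L) (R(L) = (7*L - 11)*L = (-11 + 7*L)*L = L*(-11 + 7*L))
(R(637) + b(-247, -8))*(-162870 + (-201630 + 226257)) = (637*(-11 + 7*637) + 23/2)*(-162870 + (-201630 + 226257)) = (637*(-11 + 4459) + 23/2)*(-162870 + 24627) = (637*4448 + 23/2)*(-138243) = (2833376 + 23/2)*(-138243) = (5666775/2)*(-138243) = -783391976325/2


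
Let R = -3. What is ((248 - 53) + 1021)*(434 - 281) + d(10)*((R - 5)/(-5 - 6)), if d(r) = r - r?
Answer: 186048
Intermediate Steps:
d(r) = 0
((248 - 53) + 1021)*(434 - 281) + d(10)*((R - 5)/(-5 - 6)) = ((248 - 53) + 1021)*(434 - 281) + 0*((-3 - 5)/(-5 - 6)) = (195 + 1021)*153 + 0*(-8/(-11)) = 1216*153 + 0*(-8*(-1/11)) = 186048 + 0*(8/11) = 186048 + 0 = 186048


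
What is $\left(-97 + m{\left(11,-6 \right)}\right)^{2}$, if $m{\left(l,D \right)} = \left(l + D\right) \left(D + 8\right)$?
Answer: $7569$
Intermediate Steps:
$m{\left(l,D \right)} = \left(8 + D\right) \left(D + l\right)$ ($m{\left(l,D \right)} = \left(D + l\right) \left(8 + D\right) = \left(8 + D\right) \left(D + l\right)$)
$\left(-97 + m{\left(11,-6 \right)}\right)^{2} = \left(-97 + \left(\left(-6\right)^{2} + 8 \left(-6\right) + 8 \cdot 11 - 66\right)\right)^{2} = \left(-97 + \left(36 - 48 + 88 - 66\right)\right)^{2} = \left(-97 + 10\right)^{2} = \left(-87\right)^{2} = 7569$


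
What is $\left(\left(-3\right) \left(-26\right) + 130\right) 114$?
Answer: $23712$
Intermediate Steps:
$\left(\left(-3\right) \left(-26\right) + 130\right) 114 = \left(78 + 130\right) 114 = 208 \cdot 114 = 23712$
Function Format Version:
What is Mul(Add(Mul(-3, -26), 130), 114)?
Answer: 23712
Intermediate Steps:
Mul(Add(Mul(-3, -26), 130), 114) = Mul(Add(78, 130), 114) = Mul(208, 114) = 23712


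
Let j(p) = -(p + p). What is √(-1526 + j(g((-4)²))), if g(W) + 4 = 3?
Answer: 2*I*√381 ≈ 39.038*I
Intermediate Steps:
g(W) = -1 (g(W) = -4 + 3 = -1)
j(p) = -2*p
√(-1526 + j(g((-4)²))) = √(-1526 - 2*(-1)) = √(-1526 + 2) = √(-1524) = 2*I*√381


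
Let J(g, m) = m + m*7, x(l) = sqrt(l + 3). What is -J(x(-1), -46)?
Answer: 368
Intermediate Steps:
x(l) = sqrt(3 + l)
J(g, m) = 8*m (J(g, m) = m + 7*m = 8*m)
-J(x(-1), -46) = -8*(-46) = -1*(-368) = 368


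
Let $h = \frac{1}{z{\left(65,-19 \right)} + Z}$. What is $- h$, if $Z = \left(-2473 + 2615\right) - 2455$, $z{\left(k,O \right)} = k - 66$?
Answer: $\frac{1}{2314} \approx 0.00043215$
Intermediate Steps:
$z{\left(k,O \right)} = -66 + k$
$Z = -2313$ ($Z = 142 - 2455 = -2313$)
$h = - \frac{1}{2314}$ ($h = \frac{1}{\left(-66 + 65\right) - 2313} = \frac{1}{-1 - 2313} = \frac{1}{-2314} = - \frac{1}{2314} \approx -0.00043215$)
$- h = \left(-1\right) \left(- \frac{1}{2314}\right) = \frac{1}{2314}$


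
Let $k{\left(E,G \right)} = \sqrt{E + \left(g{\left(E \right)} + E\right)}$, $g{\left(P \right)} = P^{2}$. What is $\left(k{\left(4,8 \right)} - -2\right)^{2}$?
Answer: $28 + 8 \sqrt{6} \approx 47.596$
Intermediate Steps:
$k{\left(E,G \right)} = \sqrt{E^{2} + 2 E}$ ($k{\left(E,G \right)} = \sqrt{E + \left(E^{2} + E\right)} = \sqrt{E + \left(E + E^{2}\right)} = \sqrt{E^{2} + 2 E}$)
$\left(k{\left(4,8 \right)} - -2\right)^{2} = \left(\sqrt{4 \left(2 + 4\right)} - -2\right)^{2} = \left(\sqrt{4 \cdot 6} - -2\right)^{2} = \left(\sqrt{24} - -2\right)^{2} = \left(2 \sqrt{6} + \left(-43 + 45\right)\right)^{2} = \left(2 \sqrt{6} + 2\right)^{2} = \left(2 + 2 \sqrt{6}\right)^{2}$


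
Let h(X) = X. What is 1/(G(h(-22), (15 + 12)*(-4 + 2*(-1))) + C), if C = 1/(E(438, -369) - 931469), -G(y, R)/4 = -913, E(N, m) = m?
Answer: 931838/3403072375 ≈ 0.00027382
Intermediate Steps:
G(y, R) = 3652 (G(y, R) = -4*(-913) = 3652)
C = -1/931838 (C = 1/(-369 - 931469) = 1/(-931838) = -1/931838 ≈ -1.0731e-6)
1/(G(h(-22), (15 + 12)*(-4 + 2*(-1))) + C) = 1/(3652 - 1/931838) = 1/(3403072375/931838) = 931838/3403072375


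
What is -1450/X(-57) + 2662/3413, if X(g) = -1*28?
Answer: 2511693/47782 ≈ 52.566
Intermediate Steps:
X(g) = -28
-1450/X(-57) + 2662/3413 = -1450/(-28) + 2662/3413 = -1450*(-1/28) + 2662*(1/3413) = 725/14 + 2662/3413 = 2511693/47782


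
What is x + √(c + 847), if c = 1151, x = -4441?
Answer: -4441 + 3*√222 ≈ -4396.3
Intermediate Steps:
x + √(c + 847) = -4441 + √(1151 + 847) = -4441 + √1998 = -4441 + 3*√222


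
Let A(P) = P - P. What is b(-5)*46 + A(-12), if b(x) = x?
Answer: -230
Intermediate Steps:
A(P) = 0
b(-5)*46 + A(-12) = -5*46 + 0 = -230 + 0 = -230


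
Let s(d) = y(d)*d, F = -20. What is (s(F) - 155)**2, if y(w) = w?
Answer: 60025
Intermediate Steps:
s(d) = d**2 (s(d) = d*d = d**2)
(s(F) - 155)**2 = ((-20)**2 - 155)**2 = (400 - 155)**2 = 245**2 = 60025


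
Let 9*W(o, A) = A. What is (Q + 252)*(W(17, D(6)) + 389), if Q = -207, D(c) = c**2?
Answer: 17685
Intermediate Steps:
W(o, A) = A/9
(Q + 252)*(W(17, D(6)) + 389) = (-207 + 252)*((1/9)*6**2 + 389) = 45*((1/9)*36 + 389) = 45*(4 + 389) = 45*393 = 17685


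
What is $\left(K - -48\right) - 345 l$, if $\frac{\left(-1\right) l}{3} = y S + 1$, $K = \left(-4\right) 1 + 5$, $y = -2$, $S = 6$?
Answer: $-11336$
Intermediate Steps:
$K = 1$ ($K = -4 + 5 = 1$)
$l = 33$ ($l = - 3 \left(\left(-2\right) 6 + 1\right) = - 3 \left(-12 + 1\right) = \left(-3\right) \left(-11\right) = 33$)
$\left(K - -48\right) - 345 l = \left(1 - -48\right) - 11385 = \left(1 + 48\right) - 11385 = 49 - 11385 = -11336$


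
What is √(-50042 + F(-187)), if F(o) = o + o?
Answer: 4*I*√3151 ≈ 224.54*I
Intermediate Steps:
F(o) = 2*o
√(-50042 + F(-187)) = √(-50042 + 2*(-187)) = √(-50042 - 374) = √(-50416) = 4*I*√3151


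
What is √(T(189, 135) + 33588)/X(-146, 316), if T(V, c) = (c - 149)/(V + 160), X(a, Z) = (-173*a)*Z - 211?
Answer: √4091047102/2785479633 ≈ 2.2962e-5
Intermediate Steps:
X(a, Z) = -211 - 173*Z*a (X(a, Z) = -173*Z*a - 211 = -211 - 173*Z*a)
T(V, c) = (-149 + c)/(160 + V)
√(T(189, 135) + 33588)/X(-146, 316) = √((-149 + 135)/(160 + 189) + 33588)/(-211 - 173*316*(-146)) = √(-14/349 + 33588)/(-211 + 7981528) = √((1/349)*(-14) + 33588)/7981317 = √(-14/349 + 33588)*(1/7981317) = √(11722198/349)*(1/7981317) = (√4091047102/349)*(1/7981317) = √4091047102/2785479633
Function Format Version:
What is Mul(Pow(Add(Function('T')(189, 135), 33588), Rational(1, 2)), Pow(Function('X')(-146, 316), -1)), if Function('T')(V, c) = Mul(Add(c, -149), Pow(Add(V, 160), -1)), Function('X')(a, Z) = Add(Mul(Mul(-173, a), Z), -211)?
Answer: Mul(Rational(1, 2785479633), Pow(4091047102, Rational(1, 2))) ≈ 2.2962e-5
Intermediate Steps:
Function('X')(a, Z) = Add(-211, Mul(-173, Z, a)) (Function('X')(a, Z) = Add(Mul(-173, Z, a), -211) = Add(-211, Mul(-173, Z, a)))
Function('T')(V, c) = Mul(Pow(Add(160, V), -1), Add(-149, c)) (Function('T')(V, c) = Mul(Add(-149, c), Pow(Add(160, V), -1)) = Mul(Pow(Add(160, V), -1), Add(-149, c)))
Mul(Pow(Add(Function('T')(189, 135), 33588), Rational(1, 2)), Pow(Function('X')(-146, 316), -1)) = Mul(Pow(Add(Mul(Pow(Add(160, 189), -1), Add(-149, 135)), 33588), Rational(1, 2)), Pow(Add(-211, Mul(-173, 316, -146)), -1)) = Mul(Pow(Add(Mul(Pow(349, -1), -14), 33588), Rational(1, 2)), Pow(Add(-211, 7981528), -1)) = Mul(Pow(Add(Mul(Rational(1, 349), -14), 33588), Rational(1, 2)), Pow(7981317, -1)) = Mul(Pow(Add(Rational(-14, 349), 33588), Rational(1, 2)), Rational(1, 7981317)) = Mul(Pow(Rational(11722198, 349), Rational(1, 2)), Rational(1, 7981317)) = Mul(Mul(Rational(1, 349), Pow(4091047102, Rational(1, 2))), Rational(1, 7981317)) = Mul(Rational(1, 2785479633), Pow(4091047102, Rational(1, 2)))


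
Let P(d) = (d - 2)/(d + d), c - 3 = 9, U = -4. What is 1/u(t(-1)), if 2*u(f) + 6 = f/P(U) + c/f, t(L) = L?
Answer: -3/29 ≈ -0.10345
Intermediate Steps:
c = 12 (c = 3 + 9 = 12)
P(d) = (-2 + d)/(2*d) (P(d) = (-2 + d)/((2*d)) = (-2 + d)*(1/(2*d)) = (-2 + d)/(2*d))
u(f) = -3 + 6/f + 2*f/3 (u(f) = -3 + (f/(((½)*(-2 - 4)/(-4))) + 12/f)/2 = -3 + (f/(((½)*(-¼)*(-6))) + 12/f)/2 = -3 + (f/(¾) + 12/f)/2 = -3 + (f*(4/3) + 12/f)/2 = -3 + (4*f/3 + 12/f)/2 = -3 + (12/f + 4*f/3)/2 = -3 + (6/f + 2*f/3) = -3 + 6/f + 2*f/3)
1/u(t(-1)) = 1/(-3 + 6/(-1) + (⅔)*(-1)) = 1/(-3 + 6*(-1) - ⅔) = 1/(-3 - 6 - ⅔) = 1/(-29/3) = -3/29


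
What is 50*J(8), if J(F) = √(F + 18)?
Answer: 50*√26 ≈ 254.95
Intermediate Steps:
J(F) = √(18 + F)
50*J(8) = 50*√(18 + 8) = 50*√26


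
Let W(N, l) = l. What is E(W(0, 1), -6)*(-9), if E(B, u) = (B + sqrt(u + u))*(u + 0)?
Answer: 54 + 108*I*sqrt(3) ≈ 54.0 + 187.06*I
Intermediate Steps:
E(B, u) = u*(B + sqrt(2)*sqrt(u)) (E(B, u) = (B + sqrt(2*u))*u = (B + sqrt(2)*sqrt(u))*u = u*(B + sqrt(2)*sqrt(u)))
E(W(0, 1), -6)*(-9) = (1*(-6) + sqrt(2)*(-6)**(3/2))*(-9) = (-6 + sqrt(2)*(-6*I*sqrt(6)))*(-9) = (-6 - 12*I*sqrt(3))*(-9) = 54 + 108*I*sqrt(3)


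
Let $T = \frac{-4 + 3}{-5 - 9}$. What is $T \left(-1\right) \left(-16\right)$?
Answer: $\frac{8}{7} \approx 1.1429$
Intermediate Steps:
$T = \frac{1}{14}$ ($T = - \frac{1}{-14} = \left(-1\right) \left(- \frac{1}{14}\right) = \frac{1}{14} \approx 0.071429$)
$T \left(-1\right) \left(-16\right) = \frac{1}{14} \left(-1\right) \left(-16\right) = \left(- \frac{1}{14}\right) \left(-16\right) = \frac{8}{7}$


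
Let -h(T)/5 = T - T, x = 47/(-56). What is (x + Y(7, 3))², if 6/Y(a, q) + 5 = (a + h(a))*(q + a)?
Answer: 7392961/13249600 ≈ 0.55798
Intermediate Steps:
x = -47/56 (x = 47*(-1/56) = -47/56 ≈ -0.83929)
h(T) = 0 (h(T) = -5*(T - T) = -5*0 = 0)
Y(a, q) = 6/(-5 + a*(a + q)) (Y(a, q) = 6/(-5 + (a + 0)*(q + a)) = 6/(-5 + a*(a + q)))
(x + Y(7, 3))² = (-47/56 + 6/(-5 + 7² + 7*3))² = (-47/56 + 6/(-5 + 49 + 21))² = (-47/56 + 6/65)² = (-2719/3640)² = 7392961/13249600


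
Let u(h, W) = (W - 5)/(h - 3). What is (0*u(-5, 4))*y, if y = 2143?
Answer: 0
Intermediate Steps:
u(h, W) = (-5 + W)/(-3 + h)
(0*u(-5, 4))*y = (0*((-5 + 4)/(-3 - 5)))*2143 = (0*(-1/(-8)))*2143 = (0*(-⅛*(-1)))*2143 = (0*(⅛))*2143 = 0*2143 = 0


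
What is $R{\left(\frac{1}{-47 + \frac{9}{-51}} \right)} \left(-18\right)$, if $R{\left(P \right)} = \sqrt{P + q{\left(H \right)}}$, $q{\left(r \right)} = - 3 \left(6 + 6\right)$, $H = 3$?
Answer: $- \frac{9 i \sqrt{23168978}}{401} \approx - 108.03 i$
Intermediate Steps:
$q{\left(r \right)} = -36$ ($q{\left(r \right)} = \left(-3\right) 12 = -36$)
$R{\left(P \right)} = \sqrt{-36 + P}$ ($R{\left(P \right)} = \sqrt{P - 36} = \sqrt{-36 + P}$)
$R{\left(\frac{1}{-47 + \frac{9}{-51}} \right)} \left(-18\right) = \sqrt{-36 + \frac{1}{-47 + \frac{9}{-51}}} \left(-18\right) = \sqrt{-36 + \frac{1}{-47 + 9 \left(- \frac{1}{51}\right)}} \left(-18\right) = \sqrt{-36 + \frac{1}{-47 - \frac{3}{17}}} \left(-18\right) = \sqrt{-36 + \frac{1}{- \frac{802}{17}}} \left(-18\right) = \sqrt{-36 - \frac{17}{802}} \left(-18\right) = \sqrt{- \frac{28889}{802}} \left(-18\right) = \frac{i \sqrt{23168978}}{802} \left(-18\right) = - \frac{9 i \sqrt{23168978}}{401}$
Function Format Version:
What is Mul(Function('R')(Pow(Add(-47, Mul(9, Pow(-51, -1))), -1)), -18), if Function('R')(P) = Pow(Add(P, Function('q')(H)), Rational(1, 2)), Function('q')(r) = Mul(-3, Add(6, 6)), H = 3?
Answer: Mul(Rational(-9, 401), I, Pow(23168978, Rational(1, 2))) ≈ Mul(-108.03, I)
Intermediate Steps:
Function('q')(r) = -36 (Function('q')(r) = Mul(-3, 12) = -36)
Function('R')(P) = Pow(Add(-36, P), Rational(1, 2)) (Function('R')(P) = Pow(Add(P, -36), Rational(1, 2)) = Pow(Add(-36, P), Rational(1, 2)))
Mul(Function('R')(Pow(Add(-47, Mul(9, Pow(-51, -1))), -1)), -18) = Mul(Pow(Add(-36, Pow(Add(-47, Mul(9, Pow(-51, -1))), -1)), Rational(1, 2)), -18) = Mul(Pow(Add(-36, Pow(Add(-47, Mul(9, Rational(-1, 51))), -1)), Rational(1, 2)), -18) = Mul(Pow(Add(-36, Pow(Add(-47, Rational(-3, 17)), -1)), Rational(1, 2)), -18) = Mul(Pow(Add(-36, Pow(Rational(-802, 17), -1)), Rational(1, 2)), -18) = Mul(Pow(Add(-36, Rational(-17, 802)), Rational(1, 2)), -18) = Mul(Pow(Rational(-28889, 802), Rational(1, 2)), -18) = Mul(Mul(Rational(1, 802), I, Pow(23168978, Rational(1, 2))), -18) = Mul(Rational(-9, 401), I, Pow(23168978, Rational(1, 2)))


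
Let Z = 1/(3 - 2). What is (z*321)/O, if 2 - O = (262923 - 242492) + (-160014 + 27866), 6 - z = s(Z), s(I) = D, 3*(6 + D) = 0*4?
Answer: 3852/111719 ≈ 0.034479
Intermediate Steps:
D = -6 (D = -6 + (0*4)/3 = -6 + (⅓)*0 = -6 + 0 = -6)
Z = 1 (Z = 1/1 = 1)
s(I) = -6
z = 12 (z = 6 - 1*(-6) = 6 + 6 = 12)
O = 111719 (O = 2 - ((262923 - 242492) + (-160014 + 27866)) = 2 - (20431 - 132148) = 2 - 1*(-111717) = 2 + 111717 = 111719)
(z*321)/O = (12*321)/111719 = 3852*(1/111719) = 3852/111719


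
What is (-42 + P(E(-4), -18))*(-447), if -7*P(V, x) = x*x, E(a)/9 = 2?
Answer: 276246/7 ≈ 39464.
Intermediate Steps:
E(a) = 18 (E(a) = 9*2 = 18)
P(V, x) = -x²/7 (P(V, x) = -x*x/7 = -x²/7)
(-42 + P(E(-4), -18))*(-447) = (-42 - ⅐*(-18)²)*(-447) = (-42 - ⅐*324)*(-447) = (-42 - 324/7)*(-447) = -618/7*(-447) = 276246/7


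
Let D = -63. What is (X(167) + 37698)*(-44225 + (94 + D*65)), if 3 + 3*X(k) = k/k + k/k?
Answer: -5454023018/3 ≈ -1.8180e+9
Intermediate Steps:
X(k) = -1/3 (X(k) = -1 + (k/k + k/k)/3 = -1 + (1 + 1)/3 = -1 + (1/3)*2 = -1 + 2/3 = -1/3)
(X(167) + 37698)*(-44225 + (94 + D*65)) = (-1/3 + 37698)*(-44225 + (94 - 63*65)) = 113093*(-44225 + (94 - 4095))/3 = 113093*(-44225 - 4001)/3 = (113093/3)*(-48226) = -5454023018/3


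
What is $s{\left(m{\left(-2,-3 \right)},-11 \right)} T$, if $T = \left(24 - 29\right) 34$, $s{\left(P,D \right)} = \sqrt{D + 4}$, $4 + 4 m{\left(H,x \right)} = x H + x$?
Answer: $- 170 i \sqrt{7} \approx - 449.78 i$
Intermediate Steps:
$m{\left(H,x \right)} = -1 + \frac{x}{4} + \frac{H x}{4}$ ($m{\left(H,x \right)} = -1 + \frac{x H + x}{4} = -1 + \frac{H x + x}{4} = -1 + \frac{x + H x}{4} = -1 + \left(\frac{x}{4} + \frac{H x}{4}\right) = -1 + \frac{x}{4} + \frac{H x}{4}$)
$s{\left(P,D \right)} = \sqrt{4 + D}$
$T = -170$ ($T = \left(-5\right) 34 = -170$)
$s{\left(m{\left(-2,-3 \right)},-11 \right)} T = \sqrt{4 - 11} \left(-170\right) = \sqrt{-7} \left(-170\right) = i \sqrt{7} \left(-170\right) = - 170 i \sqrt{7}$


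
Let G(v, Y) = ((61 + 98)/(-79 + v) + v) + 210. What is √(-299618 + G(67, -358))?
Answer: I*√1197417/2 ≈ 547.13*I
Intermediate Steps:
G(v, Y) = 210 + v + 159/(-79 + v) (G(v, Y) = (159/(-79 + v) + v) + 210 = (v + 159/(-79 + v)) + 210 = 210 + v + 159/(-79 + v))
√(-299618 + G(67, -358)) = √(-299618 + (-16431 + 67² + 131*67)/(-79 + 67)) = √(-299618 + (-16431 + 4489 + 8777)/(-12)) = √(-299618 - 1/12*(-3165)) = √(-299618 + 1055/4) = √(-1197417/4) = I*√1197417/2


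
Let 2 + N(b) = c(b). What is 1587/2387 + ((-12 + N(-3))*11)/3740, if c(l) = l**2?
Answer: 105529/162316 ≈ 0.65015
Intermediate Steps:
N(b) = -2 + b**2
1587/2387 + ((-12 + N(-3))*11)/3740 = 1587/2387 + ((-12 + (-2 + (-3)**2))*11)/3740 = 1587*(1/2387) + ((-12 + (-2 + 9))*11)*(1/3740) = 1587/2387 + ((-12 + 7)*11)*(1/3740) = 1587/2387 - 5*11*(1/3740) = 1587/2387 - 55*1/3740 = 1587/2387 - 1/68 = 105529/162316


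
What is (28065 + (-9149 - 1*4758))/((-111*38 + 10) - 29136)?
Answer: -7079/16672 ≈ -0.42460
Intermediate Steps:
(28065 + (-9149 - 1*4758))/((-111*38 + 10) - 29136) = (28065 + (-9149 - 4758))/((-4218 + 10) - 29136) = (28065 - 13907)/(-4208 - 29136) = 14158/(-33344) = 14158*(-1/33344) = -7079/16672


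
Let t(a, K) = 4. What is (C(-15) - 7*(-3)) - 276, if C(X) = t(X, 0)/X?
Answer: -3829/15 ≈ -255.27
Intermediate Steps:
C(X) = 4/X
(C(-15) - 7*(-3)) - 276 = (4/(-15) - 7*(-3)) - 276 = (4*(-1/15) + 21) - 276 = (-4/15 + 21) - 276 = 311/15 - 276 = -3829/15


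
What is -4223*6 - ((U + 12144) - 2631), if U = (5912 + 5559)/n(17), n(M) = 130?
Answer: -4542101/130 ≈ -34939.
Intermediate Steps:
U = 11471/130 (U = (5912 + 5559)/130 = 11471*(1/130) = 11471/130 ≈ 88.238)
-4223*6 - ((U + 12144) - 2631) = -4223*6 - ((11471/130 + 12144) - 2631) = -25338 - (1590191/130 - 2631) = -25338 - 1*1248161/130 = -25338 - 1248161/130 = -4542101/130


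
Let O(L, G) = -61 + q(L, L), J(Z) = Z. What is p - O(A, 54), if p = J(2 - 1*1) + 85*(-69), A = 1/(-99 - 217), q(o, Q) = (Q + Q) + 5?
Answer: -917663/158 ≈ -5808.0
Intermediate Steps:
q(o, Q) = 5 + 2*Q (q(o, Q) = 2*Q + 5 = 5 + 2*Q)
A = -1/316 (A = 1/(-316) = -1/316 ≈ -0.0031646)
p = -5864 (p = (2 - 1*1) + 85*(-69) = (2 - 1) - 5865 = 1 - 5865 = -5864)
O(L, G) = -56 + 2*L (O(L, G) = -61 + (5 + 2*L) = -56 + 2*L)
p - O(A, 54) = -5864 - (-56 + 2*(-1/316)) = -5864 - (-56 - 1/158) = -5864 - 1*(-8849/158) = -5864 + 8849/158 = -917663/158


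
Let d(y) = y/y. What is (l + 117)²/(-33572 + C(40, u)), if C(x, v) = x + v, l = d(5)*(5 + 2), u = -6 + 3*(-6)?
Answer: -3844/8389 ≈ -0.45822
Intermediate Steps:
d(y) = 1
u = -24 (u = -6 - 18 = -24)
l = 7 (l = 1*(5 + 2) = 1*7 = 7)
C(x, v) = v + x
(l + 117)²/(-33572 + C(40, u)) = (7 + 117)²/(-33572 + (-24 + 40)) = 124²/(-33572 + 16) = 15376/(-33556) = 15376*(-1/33556) = -3844/8389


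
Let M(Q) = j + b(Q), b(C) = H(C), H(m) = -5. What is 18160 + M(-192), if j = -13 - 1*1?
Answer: 18141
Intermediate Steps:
b(C) = -5
j = -14 (j = -13 - 1 = -14)
M(Q) = -19 (M(Q) = -14 - 5 = -19)
18160 + M(-192) = 18160 - 19 = 18141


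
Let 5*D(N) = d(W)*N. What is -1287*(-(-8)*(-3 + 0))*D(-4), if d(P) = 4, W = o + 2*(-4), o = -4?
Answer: -494208/5 ≈ -98842.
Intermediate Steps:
W = -12 (W = -4 + 2*(-4) = -4 - 8 = -12)
D(N) = 4*N/5 (D(N) = (4*N)/5 = 4*N/5)
-1287*(-(-8)*(-3 + 0))*D(-4) = -1287*(-(-8)*(-3 + 0))*(⅘)*(-4) = -1287*(-(-8)*(-3))*(-16)/5 = -1287*(-2*12)*(-16)/5 = -(-30888)*(-16)/5 = -1287*384/5 = -494208/5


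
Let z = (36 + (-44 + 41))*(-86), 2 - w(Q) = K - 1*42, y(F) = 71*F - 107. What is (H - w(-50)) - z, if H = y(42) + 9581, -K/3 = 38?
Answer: 15136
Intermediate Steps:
K = -114 (K = -3*38 = -114)
y(F) = -107 + 71*F
w(Q) = 158 (w(Q) = 2 - (-114 - 1*42) = 2 - (-114 - 42) = 2 - 1*(-156) = 2 + 156 = 158)
H = 12456 (H = (-107 + 71*42) + 9581 = (-107 + 2982) + 9581 = 2875 + 9581 = 12456)
z = -2838 (z = (36 - 3)*(-86) = 33*(-86) = -2838)
(H - w(-50)) - z = (12456 - 1*158) - 1*(-2838) = (12456 - 158) + 2838 = 12298 + 2838 = 15136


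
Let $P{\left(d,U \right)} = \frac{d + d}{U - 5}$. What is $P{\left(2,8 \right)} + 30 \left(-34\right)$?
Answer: $- \frac{3056}{3} \approx -1018.7$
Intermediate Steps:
$P{\left(d,U \right)} = \frac{2 d}{-5 + U}$
$P{\left(2,8 \right)} + 30 \left(-34\right) = 2 \cdot 2 \frac{1}{-5 + 8} + 30 \left(-34\right) = 2 \cdot 2 \cdot \frac{1}{3} - 1020 = \frac{4}{3} - 1020 = - \frac{3056}{3}$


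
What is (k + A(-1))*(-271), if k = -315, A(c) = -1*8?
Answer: 87533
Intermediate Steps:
A(c) = -8
(k + A(-1))*(-271) = (-315 - 8)*(-271) = -323*(-271) = 87533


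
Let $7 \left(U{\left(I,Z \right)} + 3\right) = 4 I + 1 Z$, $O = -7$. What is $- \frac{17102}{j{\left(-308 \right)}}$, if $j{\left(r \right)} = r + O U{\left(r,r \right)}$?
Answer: $- \frac{17102}{1253} \approx -13.649$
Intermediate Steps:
$U{\left(I,Z \right)} = -3 + \frac{Z}{7} + \frac{4 I}{7}$ ($U{\left(I,Z \right)} = -3 + \frac{4 I + 1 Z}{7} = -3 + \frac{4 I + Z}{7} = -3 + \frac{Z + 4 I}{7} = -3 + \left(\frac{Z}{7} + \frac{4 I}{7}\right) = -3 + \frac{Z}{7} + \frac{4 I}{7}$)
$j{\left(r \right)} = 21 - 4 r$ ($j{\left(r \right)} = r - 7 \left(-3 + \frac{r}{7} + \frac{4 r}{7}\right) = r - 7 \left(-3 + \frac{5 r}{7}\right) = r - \left(-21 + 5 r\right) = 21 - 4 r$)
$- \frac{17102}{j{\left(-308 \right)}} = - \frac{17102}{21 - -1232} = - \frac{17102}{21 + 1232} = - \frac{17102}{1253}$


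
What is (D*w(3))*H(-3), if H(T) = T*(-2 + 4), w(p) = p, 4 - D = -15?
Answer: -342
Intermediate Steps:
D = 19 (D = 4 - 1*(-15) = 4 + 15 = 19)
H(T) = 2*T (H(T) = T*2 = 2*T)
(D*w(3))*H(-3) = (19*3)*(2*(-3)) = 57*(-6) = -342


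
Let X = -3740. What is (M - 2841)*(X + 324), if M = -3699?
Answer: 22340640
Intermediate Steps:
(M - 2841)*(X + 324) = (-3699 - 2841)*(-3740 + 324) = -6540*(-3416) = 22340640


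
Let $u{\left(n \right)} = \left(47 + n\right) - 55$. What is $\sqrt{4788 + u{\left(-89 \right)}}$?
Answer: $\sqrt{4691} \approx 68.491$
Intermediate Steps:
$u{\left(n \right)} = -8 + n$
$\sqrt{4788 + u{\left(-89 \right)}} = \sqrt{4788 - 97} = \sqrt{4691}$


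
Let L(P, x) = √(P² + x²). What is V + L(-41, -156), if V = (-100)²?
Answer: 10000 + √26017 ≈ 10161.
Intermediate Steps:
V = 10000
V + L(-41, -156) = 10000 + √((-41)² + (-156)²) = 10000 + √(1681 + 24336) = 10000 + √26017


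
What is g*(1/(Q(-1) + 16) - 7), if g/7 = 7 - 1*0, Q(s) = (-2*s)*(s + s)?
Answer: -4067/12 ≈ -338.92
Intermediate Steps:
Q(s) = -4*s**2 (Q(s) = (-2*s)*(2*s) = -4*s**2)
g = 49 (g = 7*(7 - 1*0) = 7*(7 + 0) = 7*7 = 49)
g*(1/(Q(-1) + 16) - 7) = 49*(1/(-4*(-1)**2 + 16) - 7) = 49*(1/(-4*1 + 16) - 7) = 49*(1/(-4 + 16) - 7) = 49*(1/12 - 7) = 49*(-83/12) = -4067/12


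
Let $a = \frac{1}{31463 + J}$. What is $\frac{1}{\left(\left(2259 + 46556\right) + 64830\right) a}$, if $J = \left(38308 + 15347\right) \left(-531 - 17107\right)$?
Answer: $- \frac{946335427}{113645} \approx -8327.1$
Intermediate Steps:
$J = -946366890$ ($J = 53655 \left(-17638\right) = -946366890$)
$a = - \frac{1}{946335427}$ ($a = \frac{1}{31463 - 946366890} = \frac{1}{-946335427} = - \frac{1}{946335427} \approx -1.0567 \cdot 10^{-9}$)
$\frac{1}{\left(\left(2259 + 46556\right) + 64830\right) a} = \frac{1}{\left(\left(2259 + 46556\right) + 64830\right) \left(- \frac{1}{946335427}\right)} = \frac{1}{48815 + 64830} \left(-946335427\right) = \frac{1}{113645} \left(-946335427\right) = - \frac{946335427}{113645}$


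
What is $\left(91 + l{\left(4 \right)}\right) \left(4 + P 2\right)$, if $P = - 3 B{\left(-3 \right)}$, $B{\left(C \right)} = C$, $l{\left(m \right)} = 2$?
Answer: $2046$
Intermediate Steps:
$P = 9$ ($P = \left(-3\right) \left(-3\right) = 9$)
$\left(91 + l{\left(4 \right)}\right) \left(4 + P 2\right) = \left(91 + 2\right) \left(4 + 9 \cdot 2\right) = 93 \left(4 + 18\right) = 93 \cdot 22 = 2046$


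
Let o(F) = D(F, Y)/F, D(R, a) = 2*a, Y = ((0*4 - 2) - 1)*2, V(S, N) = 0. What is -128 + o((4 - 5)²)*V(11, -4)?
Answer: -128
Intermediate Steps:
Y = -6 (Y = ((0 - 2) - 1)*2 = (-2 - 1)*2 = -3*2 = -6)
o(F) = -12/F (o(F) = (2*(-6))/F = -12/F)
-128 + o((4 - 5)²)*V(11, -4) = -128 - 12/(4 - 5)²*0 = -128 - 12/((-1)²)*0 = -128 - 12/1*0 = -128 - 12*1*0 = -128 - 12*0 = -128 + 0 = -128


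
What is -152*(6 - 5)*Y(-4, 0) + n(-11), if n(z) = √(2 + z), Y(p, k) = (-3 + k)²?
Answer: -1368 + 3*I ≈ -1368.0 + 3.0*I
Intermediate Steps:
-152*(6 - 5)*Y(-4, 0) + n(-11) = -152*(6 - 5)*(-3 + 0)² + √(2 - 11) = -152*(-3)² + √(-9) = -152*9 + 3*I = -1368 + 3*I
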